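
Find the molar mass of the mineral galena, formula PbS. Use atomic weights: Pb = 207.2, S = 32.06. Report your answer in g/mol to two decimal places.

239.26 g/mol

M = 1·207.2 + 1·32.06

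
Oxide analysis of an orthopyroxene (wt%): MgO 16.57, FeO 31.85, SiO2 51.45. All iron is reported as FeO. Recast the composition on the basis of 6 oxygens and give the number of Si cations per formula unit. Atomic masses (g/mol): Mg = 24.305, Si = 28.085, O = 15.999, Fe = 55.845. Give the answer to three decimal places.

16.57 wt% MgO ÷ 40.304 g/mol = 0.41113 mol, giving 0.41113 Mg and 0.41113 O.
31.85 wt% FeO ÷ 71.844 g/mol = 0.44332 mol, giving 0.44332 Fe and 0.44332 O.
51.45 wt% SiO2 ÷ 60.083 g/mol = 0.85632 mol, giving 0.85632 Si and 1.71264 O.
Oxygen sums to 2.56709; scaling by 6/2.56709 = 2.33728 puts the formula on 6 O.
Si: 0.85632 × 2.33728 = 2.001 atoms per formula unit.

2.001 Si apfu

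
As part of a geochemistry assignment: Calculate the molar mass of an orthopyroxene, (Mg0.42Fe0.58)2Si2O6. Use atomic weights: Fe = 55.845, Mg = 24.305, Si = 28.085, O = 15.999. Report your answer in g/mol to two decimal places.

M = 0.84(24.305) + 1.16(55.845) + 2(28.085) + 6(15.999)

237.36 g/mol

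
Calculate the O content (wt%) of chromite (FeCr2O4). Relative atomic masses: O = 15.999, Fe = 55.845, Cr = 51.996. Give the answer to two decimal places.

Formula mass = 1·55.845 + 2·51.996 + 4·15.999 = 223.833 g/mol, of which 63.996 g is O.
So O makes up 63.996/223.833 = 0.2859 of the mass, i.e. 28.59%.

28.59 wt%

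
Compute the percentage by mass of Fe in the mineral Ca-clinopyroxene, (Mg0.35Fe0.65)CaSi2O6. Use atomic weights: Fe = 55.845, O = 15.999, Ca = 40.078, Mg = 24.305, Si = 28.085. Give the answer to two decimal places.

M((Mg0.35Fe0.65)CaSi2O6) = 237.048 g/mol.
Fe contributes 0.65 × 55.845 = 36.299 g per mole.
36.299/237.048 = 0.1531 → 15.31%.

15.31 weight percent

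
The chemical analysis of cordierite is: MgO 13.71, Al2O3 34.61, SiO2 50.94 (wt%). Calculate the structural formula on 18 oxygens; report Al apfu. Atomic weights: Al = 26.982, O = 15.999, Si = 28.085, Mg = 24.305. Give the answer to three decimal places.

4.001 Al apfu

MgO: 13.71/40.304 = 0.34016 mol → 0.34016 mol Mg, 0.34016 mol O.
Al2O3: 34.61/101.961 = 0.33944 mol → 0.67888 mol Al, 1.01832 mol O.
SiO2: 50.94/60.083 = 0.84783 mol → 0.84783 mol Si, 1.69566 mol O.
Total oxygen = 3.05414 mol. Normalization factor = 18/3.05414 = 5.89364.
Al per 18 O = 0.67888 × 5.89364 = 4.001.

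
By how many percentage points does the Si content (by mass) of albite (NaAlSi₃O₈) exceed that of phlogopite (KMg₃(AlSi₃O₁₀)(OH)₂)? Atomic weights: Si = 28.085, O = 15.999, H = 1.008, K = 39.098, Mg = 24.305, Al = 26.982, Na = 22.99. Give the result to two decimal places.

11.94 percentage points

First mineral: 84.255 g Si in 262.219 g formula = 32.13 wt% Si.
Second mineral: 84.255 g Si in 417.254 g formula = 20.19 wt% Si.
32.13% − 20.19% gives a difference of 11.94 percentage points.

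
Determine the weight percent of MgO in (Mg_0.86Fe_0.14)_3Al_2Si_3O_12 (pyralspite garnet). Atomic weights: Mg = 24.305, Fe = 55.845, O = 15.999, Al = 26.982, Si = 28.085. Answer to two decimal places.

24.97 wt%

Formula mass = 416.369 g/mol.
2.58 Mg → 2.5800 mol MgO per formula unit; M(MgO) = 40.304, so MgO mass = 103.984 g.
103.984/416.369 × 100 = 24.97 wt%.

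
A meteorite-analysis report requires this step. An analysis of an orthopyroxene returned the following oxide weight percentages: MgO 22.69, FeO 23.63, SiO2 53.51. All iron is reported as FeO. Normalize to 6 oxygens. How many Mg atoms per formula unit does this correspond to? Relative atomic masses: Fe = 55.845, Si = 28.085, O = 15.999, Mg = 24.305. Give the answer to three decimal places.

1.264 Mg apfu

MgO: 22.69/40.304 = 0.56297 mol → 0.56297 mol Mg, 0.56297 mol O.
FeO: 23.63/71.844 = 0.32891 mol → 0.32891 mol Fe, 0.32891 mol O.
SiO2: 53.51/60.083 = 0.89060 mol → 0.89060 mol Si, 1.78120 mol O.
Total oxygen = 2.67308 mol. Normalization factor = 6/2.67308 = 2.24460.
Mg per 6 O = 0.56297 × 2.24460 = 1.264.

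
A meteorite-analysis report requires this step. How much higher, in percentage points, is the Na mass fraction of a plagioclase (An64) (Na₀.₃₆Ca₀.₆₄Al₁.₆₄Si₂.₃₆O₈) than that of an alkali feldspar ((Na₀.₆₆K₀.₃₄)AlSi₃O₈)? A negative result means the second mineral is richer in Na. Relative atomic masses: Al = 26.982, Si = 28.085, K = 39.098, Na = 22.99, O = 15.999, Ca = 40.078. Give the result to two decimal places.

-2.63 percentage points

First mineral: 8.276 g Na in 272.449 g formula = 3.04 wt% Na.
Second mineral: 15.173 g Na in 267.696 g formula = 5.67 wt% Na.
3.04% − 5.67% gives a difference of -2.63 percentage points.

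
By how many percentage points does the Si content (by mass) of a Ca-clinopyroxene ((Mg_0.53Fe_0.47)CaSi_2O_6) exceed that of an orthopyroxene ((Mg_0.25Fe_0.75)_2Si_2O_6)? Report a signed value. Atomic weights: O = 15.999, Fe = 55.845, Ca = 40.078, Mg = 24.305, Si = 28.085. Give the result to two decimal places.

M((Mg_0.53Fe_0.47)CaSi_2O_6) = 231.371 g/mol, so wt% Si = 56.170/231.371 × 100 = 24.28%.
M((Mg_0.25Fe_0.75)_2Si_2O_6) = 248.084 g/mol, so wt% Si = 56.170/248.084 × 100 = 22.64%.
24.28 − 22.64 = 1.64 pp.

1.64 percentage points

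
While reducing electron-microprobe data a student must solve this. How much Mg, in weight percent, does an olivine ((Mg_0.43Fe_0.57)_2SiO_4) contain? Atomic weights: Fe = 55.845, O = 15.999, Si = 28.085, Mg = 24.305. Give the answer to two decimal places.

M((Mg_0.43Fe_0.57)_2SiO_4) = 176.647 g/mol.
Mg contributes 0.86 × 24.305 = 20.902 g per mole.
20.902/176.647 = 0.1183 → 11.83%.

11.83 weight percent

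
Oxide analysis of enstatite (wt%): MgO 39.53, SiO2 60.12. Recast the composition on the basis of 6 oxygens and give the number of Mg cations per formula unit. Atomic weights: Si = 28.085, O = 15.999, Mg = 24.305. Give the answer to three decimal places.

1.973 Mg apfu

MgO (M=40.304): mol = 0.98080; Mg = 0.98080, O = 0.98080.
SiO2 (M=60.083): mol = 1.00062; Si = 1.00062, O = 2.00124.
ΣO = 2.98204; factor = 6/ΣO = 2.01205.
Mg apfu = 0.98080 × 2.01205 = 1.973.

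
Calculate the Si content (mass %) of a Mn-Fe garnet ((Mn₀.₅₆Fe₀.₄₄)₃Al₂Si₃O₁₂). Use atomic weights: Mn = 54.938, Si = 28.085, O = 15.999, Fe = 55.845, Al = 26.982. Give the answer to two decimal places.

Formula mass = 1.68·54.938 + 1.32·55.845 + 2·26.982 + 3·28.085 + 12·15.999 = 496.218 g/mol, of which 84.255 g is Si.
So Si makes up 84.255/496.218 = 0.1698 of the mass, i.e. 16.98%.

16.98 mass %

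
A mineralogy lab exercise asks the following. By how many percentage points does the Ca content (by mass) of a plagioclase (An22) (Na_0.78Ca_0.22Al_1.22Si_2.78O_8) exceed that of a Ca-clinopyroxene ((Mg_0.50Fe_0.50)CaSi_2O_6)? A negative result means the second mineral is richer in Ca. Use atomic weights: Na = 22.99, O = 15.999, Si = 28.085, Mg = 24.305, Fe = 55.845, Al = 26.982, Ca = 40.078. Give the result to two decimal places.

-13.93 percentage points

Ca in Na_0.78Ca_0.22Al_1.22Si_2.78O_8: molar mass 265.736 g/mol; 0.22×40.078 = 8.817 g → 3.32 wt%.
Ca in (Mg_0.50Fe_0.50)CaSi_2O_6: molar mass 232.317 g/mol; 1×40.078 = 40.078 g → 17.25 wt%.
Difference = 3.32 − 17.25 = -13.93 percentage points.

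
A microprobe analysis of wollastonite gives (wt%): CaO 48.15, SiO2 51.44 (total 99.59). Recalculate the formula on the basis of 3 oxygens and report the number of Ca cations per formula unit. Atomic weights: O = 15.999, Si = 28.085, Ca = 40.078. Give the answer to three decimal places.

CaO (M=56.077): mol = 0.85864; Ca = 0.85864, O = 0.85864.
SiO2 (M=60.083): mol = 0.85615; Si = 0.85615, O = 1.71230.
ΣO = 2.57094; factor = 3/ΣO = 1.16689.
Ca apfu = 0.85864 × 1.16689 = 1.002.

1.002 Ca apfu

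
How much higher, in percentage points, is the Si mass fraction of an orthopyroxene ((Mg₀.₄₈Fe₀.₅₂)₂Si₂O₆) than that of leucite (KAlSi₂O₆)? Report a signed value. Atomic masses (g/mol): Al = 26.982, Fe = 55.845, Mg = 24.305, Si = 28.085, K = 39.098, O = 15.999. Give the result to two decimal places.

-1.69 percentage points

First mineral: 56.170 g Si in 233.576 g formula = 24.05 wt% Si.
Second mineral: 56.170 g Si in 218.244 g formula = 25.74 wt% Si.
24.05% − 25.74% gives a difference of -1.69 percentage points.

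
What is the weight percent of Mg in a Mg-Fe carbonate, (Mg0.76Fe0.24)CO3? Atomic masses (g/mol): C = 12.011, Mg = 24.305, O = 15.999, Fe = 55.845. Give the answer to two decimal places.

Formula mass = 0.76×24.305 + 0.24×55.845 + 1×12.011 + 3×15.999 = 91.883 g/mol, of which 18.472 g is Mg.
So Mg makes up 18.472/91.883 = 0.2010 of the mass, i.e. 20.10%.

20.10 wt%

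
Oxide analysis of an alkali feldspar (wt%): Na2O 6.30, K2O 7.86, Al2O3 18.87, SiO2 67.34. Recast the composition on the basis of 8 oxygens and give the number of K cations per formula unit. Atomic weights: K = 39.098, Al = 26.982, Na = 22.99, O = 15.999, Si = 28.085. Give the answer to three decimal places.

0.448 K apfu

Na2O: 6.30/61.979 = 0.10165 mol → 0.20330 mol Na, 0.10165 mol O.
K2O: 7.86/94.195 = 0.08344 mol → 0.16688 mol K, 0.08344 mol O.
Al2O3: 18.87/101.961 = 0.18507 mol → 0.37014 mol Al, 0.55521 mol O.
SiO2: 67.34/60.083 = 1.12078 mol → 1.12078 mol Si, 2.24156 mol O.
Total oxygen = 2.98186 mol. Normalization factor = 8/2.98186 = 2.68289.
K per 8 O = 0.16688 × 2.68289 = 0.448.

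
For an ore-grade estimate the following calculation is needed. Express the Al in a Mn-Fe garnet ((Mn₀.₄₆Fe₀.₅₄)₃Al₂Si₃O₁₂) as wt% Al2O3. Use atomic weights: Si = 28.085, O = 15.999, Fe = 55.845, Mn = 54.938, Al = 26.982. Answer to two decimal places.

20.54 wt%

M((Mn₀.₄₆Fe₀.₅₄)₃Al₂Si₃O₁₂) = 496.490 g/mol; M(Al2O3) = 101.961 g/mol.
Moles Al2O3 per formula unit = 2 Al ÷ 2 = 1.0000.
Al2O3 fraction = (1.0000 × 101.961) / 496.490 = 101.961/496.490 = 0.2054.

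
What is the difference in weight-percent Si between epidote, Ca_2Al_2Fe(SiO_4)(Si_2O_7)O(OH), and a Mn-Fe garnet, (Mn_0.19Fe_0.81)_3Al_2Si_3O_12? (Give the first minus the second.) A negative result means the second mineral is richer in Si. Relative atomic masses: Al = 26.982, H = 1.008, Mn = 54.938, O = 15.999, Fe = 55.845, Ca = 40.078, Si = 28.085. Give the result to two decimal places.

First mineral: 84.255 g Si in 483.215 g formula = 17.44 wt% Si.
Second mineral: 84.255 g Si in 497.225 g formula = 16.95 wt% Si.
17.44% − 16.95% gives a difference of 0.49 percentage points.

0.49 percentage points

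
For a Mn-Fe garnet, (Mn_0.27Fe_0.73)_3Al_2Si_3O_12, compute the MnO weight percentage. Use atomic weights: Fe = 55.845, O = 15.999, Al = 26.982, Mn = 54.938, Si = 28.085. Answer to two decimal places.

11.56 wt%

M((Mn_0.27Fe_0.73)_3Al_2Si_3O_12) = 497.007 g/mol; M(MnO) = 70.937 g/mol.
Moles MnO per formula unit = 0.81 Mn ÷ 1 = 0.8100.
MnO fraction = (0.8100 × 70.937) / 497.007 = 57.459/497.007 = 0.1156.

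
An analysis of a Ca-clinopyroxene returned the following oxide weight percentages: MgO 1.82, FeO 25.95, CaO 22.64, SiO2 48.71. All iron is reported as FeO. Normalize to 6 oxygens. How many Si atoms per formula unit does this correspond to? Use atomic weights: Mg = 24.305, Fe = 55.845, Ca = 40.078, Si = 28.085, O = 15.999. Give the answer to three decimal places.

1.82 wt% MgO ÷ 40.304 g/mol = 0.04516 mol, giving 0.04516 Mg and 0.04516 O.
25.95 wt% FeO ÷ 71.844 g/mol = 0.36120 mol, giving 0.36120 Fe and 0.36120 O.
22.64 wt% CaO ÷ 56.077 g/mol = 0.40373 mol, giving 0.40373 Ca and 0.40373 O.
48.71 wt% SiO2 ÷ 60.083 g/mol = 0.81071 mol, giving 0.81071 Si and 1.62142 O.
Oxygen sums to 2.43151; scaling by 6/2.43151 = 2.46760 puts the formula on 6 O.
Si: 0.81071 × 2.46760 = 2.001 atoms per formula unit.

2.001 Si apfu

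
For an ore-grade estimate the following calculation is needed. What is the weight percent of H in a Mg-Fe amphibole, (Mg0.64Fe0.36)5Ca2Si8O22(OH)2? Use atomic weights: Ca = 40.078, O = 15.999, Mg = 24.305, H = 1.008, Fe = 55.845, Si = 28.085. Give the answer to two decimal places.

0.23 wt%

Formula mass = 3.20×24.305 + 1.80×55.845 + 2×40.078 + 8×28.085 + 24×15.999 + 2×1.008 = 869.125 g/mol, of which 2.016 g is H.
So H makes up 2.016/869.125 = 0.0023 of the mass, i.e. 0.23%.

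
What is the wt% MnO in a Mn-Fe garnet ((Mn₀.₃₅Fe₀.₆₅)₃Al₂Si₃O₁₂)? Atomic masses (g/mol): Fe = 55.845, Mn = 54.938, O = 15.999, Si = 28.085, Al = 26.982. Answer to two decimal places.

M((Mn₀.₃₅Fe₀.₆₅)₃Al₂Si₃O₁₂) = 496.790 g/mol; M(MnO) = 70.937 g/mol.
Moles MnO per formula unit = 1.05 Mn ÷ 1 = 1.0500.
MnO fraction = (1.0500 × 70.937) / 496.790 = 74.484/496.790 = 0.1499.

14.99 wt%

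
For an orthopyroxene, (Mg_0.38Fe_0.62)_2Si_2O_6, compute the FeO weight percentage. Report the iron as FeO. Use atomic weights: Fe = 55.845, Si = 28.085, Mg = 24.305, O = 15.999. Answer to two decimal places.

37.14 wt%

M((Mg_0.38Fe_0.62)_2Si_2O_6) = 239.884 g/mol; M(FeO) = 71.844 g/mol.
Moles FeO per formula unit = 1.24 Fe ÷ 1 = 1.2400.
FeO fraction = (1.2400 × 71.844) / 239.884 = 89.087/239.884 = 0.3714.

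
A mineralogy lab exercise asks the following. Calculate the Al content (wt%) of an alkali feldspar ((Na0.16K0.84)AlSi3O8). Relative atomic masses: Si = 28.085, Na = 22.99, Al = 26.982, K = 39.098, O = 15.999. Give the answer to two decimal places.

Molar mass of (Na0.16K0.84)AlSi3O8: 0.16·22.99 + 0.84·39.098 + 1·26.982 + 3·28.085 + 8·15.999 = 275.750 g/mol.
Mass of Al per formula unit: 1 × 26.982 = 26.982 g.
Weight fraction Al = 26.982 / 275.750 = 0.0978.

9.78 wt%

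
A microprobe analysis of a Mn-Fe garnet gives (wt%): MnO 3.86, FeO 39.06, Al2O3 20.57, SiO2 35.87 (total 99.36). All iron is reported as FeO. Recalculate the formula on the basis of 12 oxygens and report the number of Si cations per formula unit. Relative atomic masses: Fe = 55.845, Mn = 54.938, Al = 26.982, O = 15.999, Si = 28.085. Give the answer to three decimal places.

2.988 Si apfu

3.86 wt% MnO ÷ 70.937 g/mol = 0.05441 mol, giving 0.05441 Mn and 0.05441 O.
39.06 wt% FeO ÷ 71.844 g/mol = 0.54368 mol, giving 0.54368 Fe and 0.54368 O.
20.57 wt% Al2O3 ÷ 101.961 g/mol = 0.20174 mol, giving 0.40348 Al and 0.60522 O.
35.87 wt% SiO2 ÷ 60.083 g/mol = 0.59701 mol, giving 0.59701 Si and 1.19402 O.
Oxygen sums to 2.39733; scaling by 12/2.39733 = 5.00557 puts the formula on 12 O.
Si: 0.59701 × 5.00557 = 2.988 atoms per formula unit.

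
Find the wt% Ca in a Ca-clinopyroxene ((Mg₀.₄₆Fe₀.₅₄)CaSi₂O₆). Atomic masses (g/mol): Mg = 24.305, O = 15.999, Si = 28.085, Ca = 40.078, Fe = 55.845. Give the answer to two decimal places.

17.16 mass %

Molar mass of (Mg₀.₄₆Fe₀.₅₄)CaSi₂O₆: 0.46*24.305 + 0.54*55.845 + 1*40.078 + 2*28.085 + 6*15.999 = 233.579 g/mol.
Mass of Ca per formula unit: 1 × 40.078 = 40.078 g.
Weight fraction Ca = 40.078 / 233.579 = 0.1716.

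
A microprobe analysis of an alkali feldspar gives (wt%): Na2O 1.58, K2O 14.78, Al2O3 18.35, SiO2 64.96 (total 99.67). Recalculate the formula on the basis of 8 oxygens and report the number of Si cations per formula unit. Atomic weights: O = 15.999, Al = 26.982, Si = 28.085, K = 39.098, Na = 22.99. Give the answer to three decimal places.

Na2O: 1.58/61.979 = 0.02549 mol → 0.05098 mol Na, 0.02549 mol O.
K2O: 14.78/94.195 = 0.15691 mol → 0.31382 mol K, 0.15691 mol O.
Al2O3: 18.35/101.961 = 0.17997 mol → 0.35994 mol Al, 0.53991 mol O.
SiO2: 64.96/60.083 = 1.08117 mol → 1.08117 mol Si, 2.16234 mol O.
Total oxygen = 2.88465 mol. Normalization factor = 8/2.88465 = 2.77330.
Si per 8 O = 1.08117 × 2.77330 = 2.998.

2.998 Si apfu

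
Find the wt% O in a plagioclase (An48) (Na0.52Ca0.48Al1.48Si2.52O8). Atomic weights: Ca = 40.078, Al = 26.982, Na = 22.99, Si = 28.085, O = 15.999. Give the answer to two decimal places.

47.42 wt%

M(Na0.52Ca0.48Al1.48Si2.52O8) = 269.892 g/mol.
O contributes 8 × 15.999 = 127.992 g per mole.
127.992/269.892 = 0.4742 → 47.42%.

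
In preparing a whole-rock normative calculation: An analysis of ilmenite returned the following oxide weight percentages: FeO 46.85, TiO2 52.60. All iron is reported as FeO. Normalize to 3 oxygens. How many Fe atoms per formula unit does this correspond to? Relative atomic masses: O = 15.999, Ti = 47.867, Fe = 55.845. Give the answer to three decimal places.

0.993 Fe apfu

FeO (M=71.844): mol = 0.65211; Fe = 0.65211, O = 0.65211.
TiO2 (M=79.865): mol = 0.65861; Ti = 0.65861, O = 1.31722.
ΣO = 1.96933; factor = 3/ΣO = 1.52336.
Fe apfu = 0.65211 × 1.52336 = 0.993.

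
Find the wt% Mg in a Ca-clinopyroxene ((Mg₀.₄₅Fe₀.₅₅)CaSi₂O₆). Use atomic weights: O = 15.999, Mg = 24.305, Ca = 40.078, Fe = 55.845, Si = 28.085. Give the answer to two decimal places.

Molar mass of (Mg₀.₄₅Fe₀.₅₅)CaSi₂O₆: 0.45×24.305 + 0.55×55.845 + 1×40.078 + 2×28.085 + 6×15.999 = 233.894 g/mol.
Mass of Mg per formula unit: 0.45 × 24.305 = 10.937 g.
Weight fraction Mg = 10.937 / 233.894 = 0.0468.

4.68 wt%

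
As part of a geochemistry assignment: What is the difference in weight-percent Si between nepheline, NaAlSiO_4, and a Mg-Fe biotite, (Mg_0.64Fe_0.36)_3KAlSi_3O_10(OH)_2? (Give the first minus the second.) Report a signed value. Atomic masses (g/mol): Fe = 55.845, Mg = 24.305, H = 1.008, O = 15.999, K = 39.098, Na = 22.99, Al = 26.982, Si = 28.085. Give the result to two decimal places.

1.10 percentage points

M(NaAlSiO_4) = 142.053 g/mol, so wt% Si = 28.085/142.053 × 100 = 19.77%.
M((Mg_0.64Fe_0.36)_3KAlSi_3O_10(OH)_2) = 451.317 g/mol, so wt% Si = 84.255/451.317 × 100 = 18.67%.
19.77 − 18.67 = 1.10 pp.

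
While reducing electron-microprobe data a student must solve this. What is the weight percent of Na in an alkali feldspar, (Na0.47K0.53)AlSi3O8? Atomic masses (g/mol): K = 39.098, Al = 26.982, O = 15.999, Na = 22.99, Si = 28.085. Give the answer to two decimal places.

3.99 mass %

Molar mass of (Na0.47K0.53)AlSi3O8: 0.47×22.99 + 0.53×39.098 + 1×26.982 + 3×28.085 + 8×15.999 = 270.756 g/mol.
Mass of Na per formula unit: 0.47 × 22.99 = 10.805 g.
Weight fraction Na = 10.805 / 270.756 = 0.0399.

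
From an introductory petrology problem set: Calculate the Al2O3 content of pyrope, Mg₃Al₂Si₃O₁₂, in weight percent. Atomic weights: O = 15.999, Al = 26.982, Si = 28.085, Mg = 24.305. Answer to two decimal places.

25.29 wt%

Molar mass of Mg₃Al₂Si₃O₁₂ = 3·24.305 + 2·26.982 + 3·28.085 + 12·15.999 = 403.122 g/mol.
Each formula unit contains 2 Al, equivalent to 2/2 = 1.0000 mol Al2O3.
M(Al2O3) = 2×26.982 + 3×15.999 = 101.961 g/mol.
Mass of Al2O3 per formula unit = 1.0000 × 101.961 = 101.961 g.
Al2O3 wt% = 101.961 / 403.122 × 100 = 25.29%.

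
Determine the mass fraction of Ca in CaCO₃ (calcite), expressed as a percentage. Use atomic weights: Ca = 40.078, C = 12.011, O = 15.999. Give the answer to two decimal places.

40.04 mass %

Molar mass of CaCO₃: 1·40.078 + 1·12.011 + 3·15.999 = 100.086 g/mol.
Mass of Ca per formula unit: 1 × 40.078 = 40.078 g.
Weight fraction Ca = 40.078 / 100.086 = 0.4004.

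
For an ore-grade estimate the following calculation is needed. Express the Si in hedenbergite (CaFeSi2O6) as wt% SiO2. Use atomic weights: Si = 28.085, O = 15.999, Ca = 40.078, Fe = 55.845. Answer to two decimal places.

Formula mass = 248.087 g/mol.
2 Si → 2.0000 mol SiO2 per formula unit; M(SiO2) = 60.083, so SiO2 mass = 120.166 g.
120.166/248.087 × 100 = 48.44 wt%.

48.44 wt%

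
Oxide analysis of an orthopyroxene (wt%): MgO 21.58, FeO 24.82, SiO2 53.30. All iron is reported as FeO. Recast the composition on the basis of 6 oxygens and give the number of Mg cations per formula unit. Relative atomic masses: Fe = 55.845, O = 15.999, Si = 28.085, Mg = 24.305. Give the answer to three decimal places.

MgO: 21.58/40.304 = 0.53543 mol → 0.53543 mol Mg, 0.53543 mol O.
FeO: 24.82/71.844 = 0.34547 mol → 0.34547 mol Fe, 0.34547 mol O.
SiO2: 53.30/60.083 = 0.88711 mol → 0.88711 mol Si, 1.77422 mol O.
Total oxygen = 2.65512 mol. Normalization factor = 6/2.65512 = 2.25978.
Mg per 6 O = 0.53543 × 2.25978 = 1.210.

1.210 Mg apfu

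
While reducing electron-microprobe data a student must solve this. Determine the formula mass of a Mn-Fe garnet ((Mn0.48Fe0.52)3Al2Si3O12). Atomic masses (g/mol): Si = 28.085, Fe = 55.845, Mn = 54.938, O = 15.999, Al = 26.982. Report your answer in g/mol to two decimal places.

496.44 g/mol

The formula mass is the sum 1.44·54.938 + 1.56·55.845 + 2·26.982 + 3·28.085 + 12·15.999.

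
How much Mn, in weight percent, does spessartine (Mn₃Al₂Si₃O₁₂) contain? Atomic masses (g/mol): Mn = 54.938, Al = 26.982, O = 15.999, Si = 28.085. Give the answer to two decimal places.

Molar mass of Mn₃Al₂Si₃O₁₂: 3×54.938 + 2×26.982 + 3×28.085 + 12×15.999 = 495.021 g/mol.
Mass of Mn per formula unit: 3 × 54.938 = 164.814 g.
Weight fraction Mn = 164.814 / 495.021 = 0.3329.

33.29 weight percent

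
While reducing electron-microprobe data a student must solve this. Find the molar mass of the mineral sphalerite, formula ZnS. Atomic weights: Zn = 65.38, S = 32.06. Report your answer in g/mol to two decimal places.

97.44 g/mol

The formula mass is the sum 1×65.38 + 1×32.06.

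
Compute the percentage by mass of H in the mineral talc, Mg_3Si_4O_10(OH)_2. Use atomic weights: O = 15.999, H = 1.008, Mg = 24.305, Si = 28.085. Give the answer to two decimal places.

0.53 mass %

M(Mg_3Si_4O_10(OH)_2) = 379.259 g/mol.
H contributes 2 × 1.008 = 2.016 g per mole.
2.016/379.259 = 0.0053 → 0.53%.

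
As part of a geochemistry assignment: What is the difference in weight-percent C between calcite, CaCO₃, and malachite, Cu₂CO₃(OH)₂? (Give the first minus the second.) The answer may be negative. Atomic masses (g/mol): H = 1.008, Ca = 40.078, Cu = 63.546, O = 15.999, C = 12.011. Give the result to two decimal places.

6.57 percentage points

First mineral: 12.011 g C in 100.086 g formula = 12.00 wt% C.
Second mineral: 12.011 g C in 221.114 g formula = 5.43 wt% C.
12.00% − 5.43% gives a difference of 6.57 percentage points.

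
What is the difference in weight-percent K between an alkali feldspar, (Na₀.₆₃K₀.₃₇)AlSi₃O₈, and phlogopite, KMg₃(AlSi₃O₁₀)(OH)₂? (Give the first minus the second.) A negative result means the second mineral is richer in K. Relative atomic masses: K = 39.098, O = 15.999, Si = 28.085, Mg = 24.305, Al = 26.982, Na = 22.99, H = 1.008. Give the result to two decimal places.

First mineral: 14.466 g K in 268.179 g formula = 5.39 wt% K.
Second mineral: 39.098 g K in 417.254 g formula = 9.37 wt% K.
5.39% − 9.37% gives a difference of -3.98 percentage points.

-3.98 percentage points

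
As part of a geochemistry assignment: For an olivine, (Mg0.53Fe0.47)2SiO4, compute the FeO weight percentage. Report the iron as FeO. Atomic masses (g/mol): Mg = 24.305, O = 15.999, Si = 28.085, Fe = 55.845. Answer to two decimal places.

M((Mg0.53Fe0.47)2SiO4) = 170.339 g/mol; M(FeO) = 71.844 g/mol.
Moles FeO per formula unit = 0.94 Fe ÷ 1 = 0.9400.
FeO fraction = (0.9400 × 71.844) / 170.339 = 67.533/170.339 = 0.3965.

39.65 wt%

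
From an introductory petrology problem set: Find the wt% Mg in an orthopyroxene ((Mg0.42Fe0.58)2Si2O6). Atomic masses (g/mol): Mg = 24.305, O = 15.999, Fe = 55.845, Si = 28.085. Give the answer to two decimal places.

Molar mass of (Mg0.42Fe0.58)2Si2O6: 0.84·24.305 + 1.16·55.845 + 2·28.085 + 6·15.999 = 237.360 g/mol.
Mass of Mg per formula unit: 0.84 × 24.305 = 20.416 g.
Weight fraction Mg = 20.416 / 237.360 = 0.0860.

8.60 wt%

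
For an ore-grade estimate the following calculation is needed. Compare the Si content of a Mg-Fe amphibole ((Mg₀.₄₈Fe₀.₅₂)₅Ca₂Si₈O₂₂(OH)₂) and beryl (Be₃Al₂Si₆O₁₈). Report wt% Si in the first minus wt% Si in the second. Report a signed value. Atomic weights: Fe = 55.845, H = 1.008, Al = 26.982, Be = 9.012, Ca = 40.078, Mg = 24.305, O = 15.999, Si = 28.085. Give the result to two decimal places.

-6.23 percentage points

First mineral: 224.680 g Si in 894.357 g formula = 25.12 wt% Si.
Second mineral: 168.510 g Si in 537.492 g formula = 31.35 wt% Si.
25.12% − 31.35% gives a difference of -6.23 percentage points.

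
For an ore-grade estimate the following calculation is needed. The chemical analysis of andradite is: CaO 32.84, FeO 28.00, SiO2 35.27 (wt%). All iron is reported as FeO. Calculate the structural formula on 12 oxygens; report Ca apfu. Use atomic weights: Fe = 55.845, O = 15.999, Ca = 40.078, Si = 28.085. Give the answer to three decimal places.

32.84 wt% CaO ÷ 56.077 g/mol = 0.58562 mol, giving 0.58562 Ca and 0.58562 O.
28.00 wt% FeO ÷ 71.844 g/mol = 0.38973 mol, giving 0.38973 Fe and 0.38973 O.
35.27 wt% SiO2 ÷ 60.083 g/mol = 0.58702 mol, giving 0.58702 Si and 1.17404 O.
Oxygen sums to 2.14939; scaling by 12/2.14939 = 5.58298 puts the formula on 12 O.
Ca: 0.58562 × 5.58298 = 3.270 atoms per formula unit.

3.270 Ca apfu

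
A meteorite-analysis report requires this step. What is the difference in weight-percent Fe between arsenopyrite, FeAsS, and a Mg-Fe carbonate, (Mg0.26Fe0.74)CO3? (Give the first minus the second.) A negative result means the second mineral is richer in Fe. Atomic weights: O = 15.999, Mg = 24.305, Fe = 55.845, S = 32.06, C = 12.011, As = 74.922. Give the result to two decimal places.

-4.09 percentage points

First mineral: 55.845 g Fe in 162.827 g formula = 34.30 wt% Fe.
Second mineral: 41.325 g Fe in 107.653 g formula = 38.39 wt% Fe.
34.30% − 38.39% gives a difference of -4.09 percentage points.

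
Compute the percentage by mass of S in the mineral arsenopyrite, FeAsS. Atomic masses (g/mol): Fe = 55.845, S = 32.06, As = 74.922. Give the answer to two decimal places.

19.69 mass %

Molar mass of FeAsS: 1*55.845 + 1*74.922 + 1*32.06 = 162.827 g/mol.
Mass of S per formula unit: 1 × 32.06 = 32.060 g.
Weight fraction S = 32.060 / 162.827 = 0.1969.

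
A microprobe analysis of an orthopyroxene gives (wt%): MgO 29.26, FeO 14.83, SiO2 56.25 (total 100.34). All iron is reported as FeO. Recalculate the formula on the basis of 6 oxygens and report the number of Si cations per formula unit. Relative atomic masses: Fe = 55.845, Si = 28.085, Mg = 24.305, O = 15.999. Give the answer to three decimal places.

29.26 wt% MgO ÷ 40.304 g/mol = 0.72598 mol, giving 0.72598 Mg and 0.72598 O.
14.83 wt% FeO ÷ 71.844 g/mol = 0.20642 mol, giving 0.20642 Fe and 0.20642 O.
56.25 wt% SiO2 ÷ 60.083 g/mol = 0.93620 mol, giving 0.93620 Si and 1.87240 O.
Oxygen sums to 2.80480; scaling by 6/2.80480 = 2.13919 puts the formula on 6 O.
Si: 0.93620 × 2.13919 = 2.003 atoms per formula unit.

2.003 Si apfu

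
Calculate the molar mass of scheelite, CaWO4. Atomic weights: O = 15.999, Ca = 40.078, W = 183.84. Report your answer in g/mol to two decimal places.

Ca: 1 × 40.078 = 40.0780
W: 1 × 183.84 = 183.8400
O: 4 × 15.999 = 63.9960
Summing the contributions gives the formula mass.

287.91 g/mol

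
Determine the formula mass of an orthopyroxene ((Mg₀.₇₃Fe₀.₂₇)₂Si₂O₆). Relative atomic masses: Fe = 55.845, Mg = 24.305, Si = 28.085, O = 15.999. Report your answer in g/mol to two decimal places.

Mg: 1.46 × 24.305 = 35.4853
Fe: 0.54 × 55.845 = 30.1563
Si: 2 × 28.085 = 56.1700
O: 6 × 15.999 = 95.9940
Summing the contributions gives the formula mass.

217.81 g/mol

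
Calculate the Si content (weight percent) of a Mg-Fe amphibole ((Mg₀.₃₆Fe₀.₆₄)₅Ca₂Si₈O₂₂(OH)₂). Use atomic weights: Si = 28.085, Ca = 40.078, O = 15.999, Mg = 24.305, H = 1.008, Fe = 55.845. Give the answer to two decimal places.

24.60 weight percent

Molar mass of (Mg₀.₃₆Fe₀.₆₄)₅Ca₂Si₈O₂₂(OH)₂: 1.80×24.305 + 3.20×55.845 + 2×40.078 + 8×28.085 + 24×15.999 + 2×1.008 = 913.281 g/mol.
Mass of Si per formula unit: 8 × 28.085 = 224.680 g.
Weight fraction Si = 224.680 / 913.281 = 0.2460.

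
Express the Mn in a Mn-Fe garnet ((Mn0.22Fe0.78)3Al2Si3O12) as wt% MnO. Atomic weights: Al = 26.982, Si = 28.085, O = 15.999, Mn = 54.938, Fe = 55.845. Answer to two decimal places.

9.42 wt%

M((Mn0.22Fe0.78)3Al2Si3O12) = 497.143 g/mol; M(MnO) = 70.937 g/mol.
Moles MnO per formula unit = 0.66 Mn ÷ 1 = 0.6600.
MnO fraction = (0.6600 × 70.937) / 497.143 = 46.818/497.143 = 0.0942.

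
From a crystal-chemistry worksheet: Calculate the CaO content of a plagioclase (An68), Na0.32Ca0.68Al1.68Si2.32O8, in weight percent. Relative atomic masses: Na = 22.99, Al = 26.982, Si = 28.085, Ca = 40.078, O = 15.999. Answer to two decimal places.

13.96 wt%

Formula mass = 273.089 g/mol.
0.68 Ca → 0.6800 mol CaO per formula unit; M(CaO) = 56.077, so CaO mass = 38.132 g.
38.132/273.089 × 100 = 13.96 wt%.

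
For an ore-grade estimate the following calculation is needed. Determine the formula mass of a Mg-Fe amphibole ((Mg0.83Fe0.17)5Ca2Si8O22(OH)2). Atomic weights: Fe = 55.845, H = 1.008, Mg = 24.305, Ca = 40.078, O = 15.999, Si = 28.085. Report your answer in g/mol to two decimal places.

The formula mass is the sum 4.15·24.305 + 0.85·55.845 + 2·40.078 + 8·28.085 + 24·15.999 + 2·1.008.

839.16 g/mol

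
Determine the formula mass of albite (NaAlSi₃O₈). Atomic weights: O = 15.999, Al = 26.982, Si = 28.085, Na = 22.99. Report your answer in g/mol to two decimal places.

262.22 g/mol

M = 1·22.99 + 1·26.982 + 3·28.085 + 8·15.999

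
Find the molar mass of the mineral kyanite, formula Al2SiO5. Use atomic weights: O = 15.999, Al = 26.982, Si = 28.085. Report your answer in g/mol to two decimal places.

162.04 g/mol

The formula mass is the sum 2(26.982) + 1(28.085) + 5(15.999).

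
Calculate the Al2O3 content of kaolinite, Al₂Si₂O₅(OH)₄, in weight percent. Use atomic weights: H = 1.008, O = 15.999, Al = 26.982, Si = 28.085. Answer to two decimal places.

39.50 wt%

Formula mass = 258.157 g/mol.
2 Al → 1.0000 mol Al2O3 per formula unit; M(Al2O3) = 101.961, so Al2O3 mass = 101.961 g.
101.961/258.157 × 100 = 39.50 wt%.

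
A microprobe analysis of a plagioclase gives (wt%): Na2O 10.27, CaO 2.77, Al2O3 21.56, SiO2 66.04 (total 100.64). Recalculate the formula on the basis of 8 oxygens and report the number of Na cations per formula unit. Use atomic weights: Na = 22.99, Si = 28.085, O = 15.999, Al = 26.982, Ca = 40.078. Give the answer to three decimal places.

Na2O (M=61.979): mol = 0.16570; Na = 0.33140, O = 0.16570.
CaO (M=56.077): mol = 0.04940; Ca = 0.04940, O = 0.04940.
Al2O3 (M=101.961): mol = 0.21145; Al = 0.42290, O = 0.63435.
SiO2 (M=60.083): mol = 1.09915; Si = 1.09915, O = 2.19830.
ΣO = 3.04775; factor = 8/ΣO = 2.62489.
Na apfu = 0.33140 × 2.62489 = 0.870.

0.870 Na apfu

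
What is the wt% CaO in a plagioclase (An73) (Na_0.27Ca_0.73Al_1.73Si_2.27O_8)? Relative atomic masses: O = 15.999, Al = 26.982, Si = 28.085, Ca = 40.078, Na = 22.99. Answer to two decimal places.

14.95 wt%

Molar mass of Na_0.27Ca_0.73Al_1.73Si_2.27O_8 = 0.27·22.99 + 0.73·40.078 + 1.73·26.982 + 2.27·28.085 + 8·15.999 = 273.888 g/mol.
Each formula unit contains 0.73 Ca, equivalent to 0.73/1 = 0.7300 mol CaO.
M(CaO) = 1×40.078 + 1×15.999 = 56.077 g/mol.
Mass of CaO per formula unit = 0.7300 × 56.077 = 40.936 g.
CaO wt% = 40.936 / 273.888 × 100 = 14.95%.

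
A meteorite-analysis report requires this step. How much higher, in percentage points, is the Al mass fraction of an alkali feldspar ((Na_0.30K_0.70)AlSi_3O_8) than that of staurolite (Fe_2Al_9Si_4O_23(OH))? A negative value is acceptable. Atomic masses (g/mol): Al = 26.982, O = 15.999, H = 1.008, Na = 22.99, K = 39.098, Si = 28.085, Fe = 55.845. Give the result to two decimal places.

Al in (Na_0.30K_0.70)AlSi_3O_8: molar mass 273.495 g/mol; 1×26.982 = 26.982 g → 9.87 wt%.
Al in Fe_2Al_9Si_4O_23(OH): molar mass 851.852 g/mol; 9×26.982 = 242.838 g → 28.51 wt%.
Difference = 9.87 − 28.51 = -18.64 percentage points.

-18.64 percentage points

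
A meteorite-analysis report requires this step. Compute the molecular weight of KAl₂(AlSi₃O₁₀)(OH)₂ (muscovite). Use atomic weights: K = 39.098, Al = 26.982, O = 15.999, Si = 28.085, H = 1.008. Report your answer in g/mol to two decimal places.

398.30 g/mol

K: 1 × 39.098 = 39.0980
Al: 3 × 26.982 = 80.9460
Si: 3 × 28.085 = 84.2550
O: 12 × 15.999 = 191.9880
H: 2 × 1.008 = 2.0160
Summing the contributions gives the formula mass.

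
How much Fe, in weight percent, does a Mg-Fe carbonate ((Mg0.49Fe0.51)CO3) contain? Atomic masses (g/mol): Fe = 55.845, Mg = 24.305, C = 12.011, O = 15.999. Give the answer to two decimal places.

Molar mass of (Mg0.49Fe0.51)CO3: 0.49*24.305 + 0.51*55.845 + 1*12.011 + 3*15.999 = 100.398 g/mol.
Mass of Fe per formula unit: 0.51 × 55.845 = 28.481 g.
Weight fraction Fe = 28.481 / 100.398 = 0.2837.

28.37 weight percent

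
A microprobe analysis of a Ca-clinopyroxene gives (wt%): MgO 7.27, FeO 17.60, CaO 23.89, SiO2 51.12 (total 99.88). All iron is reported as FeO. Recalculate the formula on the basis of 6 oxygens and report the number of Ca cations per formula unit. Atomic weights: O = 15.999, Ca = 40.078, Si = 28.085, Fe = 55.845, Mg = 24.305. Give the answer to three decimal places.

MgO (M=40.304): mol = 0.18038; Mg = 0.18038, O = 0.18038.
FeO (M=71.844): mol = 0.24498; Fe = 0.24498, O = 0.24498.
CaO (M=56.077): mol = 0.42602; Ca = 0.42602, O = 0.42602.
SiO2 (M=60.083): mol = 0.85082; Si = 0.85082, O = 1.70164.
ΣO = 2.55302; factor = 6/ΣO = 2.35016.
Ca apfu = 0.42602 × 2.35016 = 1.001.

1.001 Ca apfu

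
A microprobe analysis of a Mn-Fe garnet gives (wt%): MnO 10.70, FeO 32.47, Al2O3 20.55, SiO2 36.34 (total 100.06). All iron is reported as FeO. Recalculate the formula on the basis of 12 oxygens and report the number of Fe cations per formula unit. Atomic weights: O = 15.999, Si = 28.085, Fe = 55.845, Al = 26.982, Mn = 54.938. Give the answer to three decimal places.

2.244 Fe apfu

MnO (M=70.937): mol = 0.15084; Mn = 0.15084, O = 0.15084.
FeO (M=71.844): mol = 0.45195; Fe = 0.45195, O = 0.45195.
Al2O3 (M=101.961): mol = 0.20155; Al = 0.40310, O = 0.60465.
SiO2 (M=60.083): mol = 0.60483; Si = 0.60483, O = 1.20966.
ΣO = 2.41710; factor = 12/ΣO = 4.96463.
Fe apfu = 0.45195 × 4.96463 = 2.244.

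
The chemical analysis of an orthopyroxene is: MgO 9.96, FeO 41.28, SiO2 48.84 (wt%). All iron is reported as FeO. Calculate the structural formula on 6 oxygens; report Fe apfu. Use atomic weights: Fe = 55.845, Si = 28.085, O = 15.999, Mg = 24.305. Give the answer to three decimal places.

MgO (M=40.304): mol = 0.24712; Mg = 0.24712, O = 0.24712.
FeO (M=71.844): mol = 0.57458; Fe = 0.57458, O = 0.57458.
SiO2 (M=60.083): mol = 0.81288; Si = 0.81288, O = 1.62576.
ΣO = 2.44746; factor = 6/ΣO = 2.45152.
Fe apfu = 0.57458 × 2.45152 = 1.409.

1.409 Fe apfu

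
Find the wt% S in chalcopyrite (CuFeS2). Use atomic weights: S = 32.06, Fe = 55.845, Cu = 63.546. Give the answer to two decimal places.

Formula mass = 1×63.546 + 1×55.845 + 2×32.06 = 183.511 g/mol, of which 64.120 g is S.
So S makes up 64.120/183.511 = 0.3494 of the mass, i.e. 34.94%.

34.94 mass %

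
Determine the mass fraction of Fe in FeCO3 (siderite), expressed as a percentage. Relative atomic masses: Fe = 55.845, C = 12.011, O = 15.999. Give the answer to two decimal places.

48.20 wt%

M(FeCO3) = 115.853 g/mol.
Fe contributes 1 × 55.845 = 55.845 g per mole.
55.845/115.853 = 0.4820 → 48.20%.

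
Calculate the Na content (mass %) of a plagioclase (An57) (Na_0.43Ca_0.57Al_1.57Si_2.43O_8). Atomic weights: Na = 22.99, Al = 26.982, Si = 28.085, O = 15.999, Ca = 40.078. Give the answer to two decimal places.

3.64 mass %

M(Na_0.43Ca_0.57Al_1.57Si_2.43O_8) = 271.330 g/mol.
Na contributes 0.43 × 22.99 = 9.886 g per mole.
9.886/271.330 = 0.0364 → 3.64%.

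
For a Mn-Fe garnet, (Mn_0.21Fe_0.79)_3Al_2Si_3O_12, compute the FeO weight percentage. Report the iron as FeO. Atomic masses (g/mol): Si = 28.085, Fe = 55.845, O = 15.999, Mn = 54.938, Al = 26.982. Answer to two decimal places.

Molar mass of (Mn_0.21Fe_0.79)_3Al_2Si_3O_12 = 0.63×54.938 + 2.37×55.845 + 2×26.982 + 3×28.085 + 12×15.999 = 497.171 g/mol.
Each formula unit contains 2.37 Fe, equivalent to 2.37/1 = 2.3700 mol FeO.
M(FeO) = 1×55.845 + 1×15.999 = 71.844 g/mol.
Mass of FeO per formula unit = 2.3700 × 71.844 = 170.270 g.
FeO wt% = 170.270 / 497.171 × 100 = 34.25%.

34.25 wt%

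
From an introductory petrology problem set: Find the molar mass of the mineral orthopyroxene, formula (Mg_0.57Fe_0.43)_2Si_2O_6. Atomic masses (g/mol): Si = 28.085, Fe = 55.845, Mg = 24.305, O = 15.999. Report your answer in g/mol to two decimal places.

227.90 g/mol

M = 1.14*24.305 + 0.86*55.845 + 2*28.085 + 6*15.999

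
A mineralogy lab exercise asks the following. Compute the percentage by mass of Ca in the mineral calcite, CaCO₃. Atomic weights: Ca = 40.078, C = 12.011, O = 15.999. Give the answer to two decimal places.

Formula mass = 1*40.078 + 1*12.011 + 3*15.999 = 100.086 g/mol, of which 40.078 g is Ca.
So Ca makes up 40.078/100.086 = 0.4004 of the mass, i.e. 40.04%.

40.04 weight percent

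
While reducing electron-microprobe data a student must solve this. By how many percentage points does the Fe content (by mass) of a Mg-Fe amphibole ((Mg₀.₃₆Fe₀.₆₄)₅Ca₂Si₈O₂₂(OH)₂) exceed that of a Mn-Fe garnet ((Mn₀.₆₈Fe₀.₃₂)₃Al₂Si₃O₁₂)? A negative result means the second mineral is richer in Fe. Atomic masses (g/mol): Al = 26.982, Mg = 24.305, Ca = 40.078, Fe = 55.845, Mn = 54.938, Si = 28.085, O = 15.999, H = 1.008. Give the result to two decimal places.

8.76 percentage points

M((Mg₀.₃₆Fe₀.₆₄)₅Ca₂Si₈O₂₂(OH)₂) = 913.281 g/mol, so wt% Fe = 178.704/913.281 × 100 = 19.57%.
M((Mn₀.₆₈Fe₀.₃₂)₃Al₂Si₃O₁₂) = 495.892 g/mol, so wt% Fe = 53.611/495.892 × 100 = 10.81%.
19.57 − 10.81 = 8.76 pp.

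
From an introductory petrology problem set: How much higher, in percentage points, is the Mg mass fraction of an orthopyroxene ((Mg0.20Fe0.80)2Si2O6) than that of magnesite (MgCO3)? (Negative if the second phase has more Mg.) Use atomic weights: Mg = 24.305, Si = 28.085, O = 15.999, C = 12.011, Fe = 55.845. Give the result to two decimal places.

Mg in (Mg0.20Fe0.80)2Si2O6: molar mass 251.238 g/mol; 0.40×24.305 = 9.722 g → 3.87 wt%.
Mg in MgCO3: molar mass 84.313 g/mol; 1×24.305 = 24.305 g → 28.83 wt%.
Difference = 3.87 − 28.83 = -24.96 percentage points.

-24.96 percentage points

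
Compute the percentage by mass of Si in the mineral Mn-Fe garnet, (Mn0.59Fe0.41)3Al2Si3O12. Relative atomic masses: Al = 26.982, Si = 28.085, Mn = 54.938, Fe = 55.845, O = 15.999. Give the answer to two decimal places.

16.98 mass %

Molar mass of (Mn0.59Fe0.41)3Al2Si3O12: 1.77×54.938 + 1.23×55.845 + 2×26.982 + 3×28.085 + 12×15.999 = 496.137 g/mol.
Mass of Si per formula unit: 3 × 28.085 = 84.255 g.
Weight fraction Si = 84.255 / 496.137 = 0.1698.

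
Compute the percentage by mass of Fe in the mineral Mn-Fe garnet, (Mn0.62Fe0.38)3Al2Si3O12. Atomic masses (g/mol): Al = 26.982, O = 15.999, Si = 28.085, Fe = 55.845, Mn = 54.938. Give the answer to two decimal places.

M((Mn0.62Fe0.38)3Al2Si3O12) = 496.055 g/mol.
Fe contributes 1.14 × 55.845 = 63.663 g per mole.
63.663/496.055 = 0.1283 → 12.83%.

12.83 wt%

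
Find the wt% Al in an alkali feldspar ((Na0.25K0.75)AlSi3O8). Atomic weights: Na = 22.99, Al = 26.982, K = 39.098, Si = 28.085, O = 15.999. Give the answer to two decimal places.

M((Na0.25K0.75)AlSi3O8) = 274.300 g/mol.
Al contributes 1 × 26.982 = 26.982 g per mole.
26.982/274.300 = 0.0984 → 9.84%.

9.84 wt%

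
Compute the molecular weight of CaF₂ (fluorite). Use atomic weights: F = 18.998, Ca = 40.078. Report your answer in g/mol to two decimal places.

The formula mass is the sum 1*40.078 + 2*18.998.

78.07 g/mol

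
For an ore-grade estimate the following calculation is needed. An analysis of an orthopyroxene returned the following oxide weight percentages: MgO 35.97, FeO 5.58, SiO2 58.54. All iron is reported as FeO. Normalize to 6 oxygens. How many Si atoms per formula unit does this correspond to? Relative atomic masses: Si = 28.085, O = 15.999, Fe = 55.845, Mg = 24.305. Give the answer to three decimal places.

2.003 Si apfu

MgO: 35.97/40.304 = 0.89247 mol → 0.89247 mol Mg, 0.89247 mol O.
FeO: 5.58/71.844 = 0.07767 mol → 0.07767 mol Fe, 0.07767 mol O.
SiO2: 58.54/60.083 = 0.97432 mol → 0.97432 mol Si, 1.94864 mol O.
Total oxygen = 2.91878 mol. Normalization factor = 6/2.91878 = 2.05565.
Si per 6 O = 0.97432 × 2.05565 = 2.003.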